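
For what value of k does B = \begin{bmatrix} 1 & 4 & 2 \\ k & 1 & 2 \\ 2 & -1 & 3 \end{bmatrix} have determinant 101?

k = -6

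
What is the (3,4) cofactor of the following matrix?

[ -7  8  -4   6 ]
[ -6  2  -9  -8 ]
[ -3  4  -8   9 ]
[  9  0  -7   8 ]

Delete row 3 and column 4; the remaining 3×3 submatrix is [-7 8 -4; -6 2 -9; 9 0 -7].
Its determinant is -814.
The cofactor carries sign (−1)^(3+4) = −1, so C_{3,4} = −(-814) = 814.

814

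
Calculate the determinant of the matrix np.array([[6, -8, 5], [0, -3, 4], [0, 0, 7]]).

-126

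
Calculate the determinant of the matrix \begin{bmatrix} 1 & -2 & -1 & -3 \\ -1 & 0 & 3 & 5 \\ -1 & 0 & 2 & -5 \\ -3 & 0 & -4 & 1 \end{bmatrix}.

Expand along column 2 (it has 3 zeros):
  − (-2) · M_12   where M_12 = det([-1 3 5; -1 2 -5; -3 -4 1]) = 116
det = (-1)·(-2)·(116) = 232

232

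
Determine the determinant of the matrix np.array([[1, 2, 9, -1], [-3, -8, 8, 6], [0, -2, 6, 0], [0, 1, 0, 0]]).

Expand along row 4 (it has 3 zeros):
  + (1) · M_42   where M_42 = det([1 9 -1; -3 8 6; 0 6 0]) = -18
det = (+1)·(1)·(-18) = -18

-18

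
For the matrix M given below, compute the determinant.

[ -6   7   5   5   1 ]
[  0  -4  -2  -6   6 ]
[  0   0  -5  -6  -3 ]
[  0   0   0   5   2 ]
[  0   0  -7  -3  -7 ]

The determinant is 2976.

M is block upper-triangular with a 2×2 block and a 3×3 block on the diagonal, so its determinant equals the product of the determinants of the diagonal blocks.
det of the 2×2 block = 24
det of the 3×3 block = 124
det = (24)·(124) = 2976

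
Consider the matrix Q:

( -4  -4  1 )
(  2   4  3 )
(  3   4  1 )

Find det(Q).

Expand along column 1:
  + (-4) · |4 3; 4 1| = (-4)·(4 − 12) = 32
  − 2 · |-4 1; 4 1| = −2·(-4 − 4) = 16
  + 3 · |-4 1; 4 3| = 3·(-12 − 4) = -48
Sum: (32) + (16) + (-48) = 0

0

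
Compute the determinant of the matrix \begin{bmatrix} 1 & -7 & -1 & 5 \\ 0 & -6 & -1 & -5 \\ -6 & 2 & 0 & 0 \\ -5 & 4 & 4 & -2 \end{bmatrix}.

Expand along row 3 (it has 2 zeros):
  + (-6) · M_31   where M_31 = det([-7 -1 5; -6 -1 -5; 4 4 -2]) = -222
  − (2) · M_32   where M_32 = det([1 -1 5; 0 -1 -5; -5 4 -2]) = -28
det = (+1)·(-6)·(-222) + (-1)·(2)·(-28) = 1388

1388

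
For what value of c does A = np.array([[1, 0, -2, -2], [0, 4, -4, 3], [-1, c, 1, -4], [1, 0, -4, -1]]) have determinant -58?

3

Expanding along the column containing c, det(A) is linear in c: det(A) = (-2)·c + (-52).
Set (-2)·c + (-52) = -58  ⇒  (-2)·c = -6  ⇒  c = 3.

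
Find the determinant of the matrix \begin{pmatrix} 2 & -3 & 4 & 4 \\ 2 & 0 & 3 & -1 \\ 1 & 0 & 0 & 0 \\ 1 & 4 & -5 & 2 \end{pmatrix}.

-67

Expand along row 3 (it has 3 zeros):
  + (1) · M_31   where M_31 = det([-3 4 4; 0 3 -1; 4 -5 2]) = -67
det = (+1)·(1)·(-67) = -67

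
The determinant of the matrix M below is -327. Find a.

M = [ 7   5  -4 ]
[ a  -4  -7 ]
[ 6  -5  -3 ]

Expanding along the row containing a, det(M) is linear in a: det(M) = (35)·a + (-467).
Set (35)·a + (-467) = -327  ⇒  (35)·a = 140  ⇒  a = 4.

4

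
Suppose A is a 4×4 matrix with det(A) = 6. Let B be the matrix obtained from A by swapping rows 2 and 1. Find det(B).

Swapping two rows multiplies the determinant by −1.
det(B) = (-1)·(6) = -6

The determinant is -6.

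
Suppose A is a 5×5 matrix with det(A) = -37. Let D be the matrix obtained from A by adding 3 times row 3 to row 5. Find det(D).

Adding a multiple of one row to another leaves the determinant unchanged.
det(D) = (1)·(-37) = -37

det(D) = -37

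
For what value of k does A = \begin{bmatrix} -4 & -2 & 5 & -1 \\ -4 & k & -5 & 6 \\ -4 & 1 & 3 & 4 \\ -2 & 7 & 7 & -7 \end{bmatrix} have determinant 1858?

6

Expanding along the column containing k, det(A) is linear in k: det(A) = (38)·k + (1630).
Set (38)·k + (1630) = 1858  ⇒  (38)·k = 228  ⇒  k = 6.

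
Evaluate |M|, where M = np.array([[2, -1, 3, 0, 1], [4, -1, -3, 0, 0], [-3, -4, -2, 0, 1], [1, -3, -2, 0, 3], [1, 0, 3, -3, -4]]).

The determinant is -621.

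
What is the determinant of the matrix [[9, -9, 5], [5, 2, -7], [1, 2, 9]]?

796

Expand along row 1:
  + 9 · |2 -7; 2 9| = 9·(18 − (-14)) = 288
  − (-9) · |5 -7; 1 9| = −(-9)·(45 − (-7)) = 468
  + 5 · |5 2; 1 2| = 5·(10 − 2) = 40
Sum: (288) + (468) + (40) = 796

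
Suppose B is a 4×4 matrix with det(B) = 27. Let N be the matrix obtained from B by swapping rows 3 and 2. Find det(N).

-27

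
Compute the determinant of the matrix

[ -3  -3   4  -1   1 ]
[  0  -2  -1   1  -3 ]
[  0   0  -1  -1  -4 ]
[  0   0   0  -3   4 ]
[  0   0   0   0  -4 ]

-72

The matrix is upper triangular, so the determinant is the product of the diagonal entries:
det = (-3) · (-2) · (-1) · (-3) · (-4) = -72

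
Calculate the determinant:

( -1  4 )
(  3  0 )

det = (-1)·0 − 4·3 = 0 − 12 = -12

-12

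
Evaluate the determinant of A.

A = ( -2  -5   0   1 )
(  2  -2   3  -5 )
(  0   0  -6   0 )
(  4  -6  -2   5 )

-1356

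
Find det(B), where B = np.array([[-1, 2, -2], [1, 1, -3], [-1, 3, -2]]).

Expand along column 1:
  + (-1) · |1 -3; 3 -2| = (-1)·(-2 − (-9)) = -7
  − 1 · |2 -2; 3 -2| = −1·(-4 − (-6)) = -2
  + (-1) · |2 -2; 1 -3| = (-1)·(-6 − (-2)) = 4
Sum: (-7) + (-2) + (4) = -5

The determinant is -5.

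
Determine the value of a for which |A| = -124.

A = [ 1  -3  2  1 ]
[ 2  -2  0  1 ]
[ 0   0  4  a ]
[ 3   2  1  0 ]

a = 5

Expanding along the row containing a, det(A) is linear in a: det(A) = (-24)·a + (-4).
Set (-24)·a + (-4) = -124  ⇒  (-24)·a = -120  ⇒  a = 5.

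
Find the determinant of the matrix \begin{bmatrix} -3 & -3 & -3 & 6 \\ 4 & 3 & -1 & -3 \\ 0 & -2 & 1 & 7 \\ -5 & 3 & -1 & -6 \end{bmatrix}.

The determinant is 468.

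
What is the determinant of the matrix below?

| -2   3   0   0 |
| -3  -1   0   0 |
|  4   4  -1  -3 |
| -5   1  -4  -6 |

-66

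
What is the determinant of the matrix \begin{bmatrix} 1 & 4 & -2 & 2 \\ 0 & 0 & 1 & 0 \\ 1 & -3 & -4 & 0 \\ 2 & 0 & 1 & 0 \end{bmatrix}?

-12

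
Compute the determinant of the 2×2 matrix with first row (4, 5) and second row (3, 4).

1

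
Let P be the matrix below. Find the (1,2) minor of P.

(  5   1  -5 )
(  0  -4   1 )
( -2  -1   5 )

2

Delete row 1 and column 2; the remaining 2×2 submatrix is [0 1; -2 5].
Its determinant is 0·5 − 1·(-2) = 2.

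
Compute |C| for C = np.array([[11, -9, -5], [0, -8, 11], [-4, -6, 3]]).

|C| = 1018

Expand along column 1:
  + 11 · |-8 11; -6 3| = 11·(-24 − (-66)) = 462
  + (-4) · |-9 -5; -8 11| = (-4)·(-99 − 40) = 556
Sum: (462) + (556) = 1018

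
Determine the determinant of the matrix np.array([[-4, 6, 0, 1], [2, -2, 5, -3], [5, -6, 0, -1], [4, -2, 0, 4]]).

Expand along column 3 (it has 3 zeros):
  − (5) · M_23   where M_23 = det([-4 6 1; 5 -6 -1; 4 -2 4]) = -26
det = (-1)·(5)·(-26) = 130

The determinant is 130.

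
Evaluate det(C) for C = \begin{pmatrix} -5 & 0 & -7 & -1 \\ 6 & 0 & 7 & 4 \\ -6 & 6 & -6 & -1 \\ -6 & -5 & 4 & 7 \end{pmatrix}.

det(C) = -1561

Expand along column 2 (it has 2 zeros):
  − (6) · M_32   where M_32 = det([-5 -7 -1; 6 7 4; -6 4 7]) = 231
  + (-5) · M_42   where M_42 = det([-5 -7 -1; 6 7 4; -6 -6 -1]) = 35
det = (-1)·(6)·(231) + (+1)·(-5)·(35) = -1561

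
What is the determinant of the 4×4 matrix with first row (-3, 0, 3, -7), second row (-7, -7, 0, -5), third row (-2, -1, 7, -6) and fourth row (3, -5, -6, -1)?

The determinant is -1904.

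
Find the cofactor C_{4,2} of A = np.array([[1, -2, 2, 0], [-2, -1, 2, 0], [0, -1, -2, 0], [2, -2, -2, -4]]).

The cofactor is 0.

Delete row 4 and column 2; the remaining 3×3 submatrix is [1 2 0; -2 2 0; 0 -2 0].
Its determinant is 0.
The cofactor carries sign (−1)^(4+2) = +1, so C_{4,2} = +(0) = 0.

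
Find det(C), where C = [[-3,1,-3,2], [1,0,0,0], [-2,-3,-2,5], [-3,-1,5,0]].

Expand along row 2 (it has 3 zeros):
  − (1) · M_21   where M_21 = det([1 -3 2; -3 -2 5; -1 5 0]) = -44
det = (-1)·(1)·(-44) = 44

44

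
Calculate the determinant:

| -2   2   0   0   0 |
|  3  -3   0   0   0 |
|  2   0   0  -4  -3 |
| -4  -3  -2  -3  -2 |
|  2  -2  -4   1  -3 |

0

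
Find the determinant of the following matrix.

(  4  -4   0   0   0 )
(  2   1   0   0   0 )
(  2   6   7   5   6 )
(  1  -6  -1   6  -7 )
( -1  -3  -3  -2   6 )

4908

The matrix is block lower-triangular with a 2×2 block and a 3×3 block on the diagonal, so its determinant equals the product of the determinants of the diagonal blocks.
det of the 2×2 block = 12
det of the 3×3 block = 409
det = (12)·(409) = 4908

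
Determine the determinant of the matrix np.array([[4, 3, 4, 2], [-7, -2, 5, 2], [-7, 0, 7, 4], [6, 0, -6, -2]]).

Expand along column 2 (it has 2 zeros):
  − (3) · M_12   where M_12 = det([-7 5 2; -7 7 4; 6 -6 -2]) = -20
  + (-2) · M_22   where M_22 = det([4 4 2; -7 7 4; 6 -6 -2]) = 80
det = (-1)·(3)·(-20) + (+1)·(-2)·(80) = -100

-100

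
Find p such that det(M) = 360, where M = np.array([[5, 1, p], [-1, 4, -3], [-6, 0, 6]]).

Expanding along the column containing p, det(M) is linear in p: det(M) = (24)·p + (144).
Set (24)·p + (144) = 360  ⇒  (24)·p = 216  ⇒  p = 9.

9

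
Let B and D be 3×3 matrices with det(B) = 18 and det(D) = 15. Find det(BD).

det(BD) = 270

det(BD) = det(B)·det(D) = (18)·(15) = 270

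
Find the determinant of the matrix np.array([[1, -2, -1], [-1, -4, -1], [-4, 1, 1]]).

Expand along column 1:
  + 1 · |-4 -1; 1 1| = 1·(-4 − (-1)) = -3
  − (-1) · |-2 -1; 1 1| = −(-1)·(-2 − (-1)) = -1
  + (-4) · |-2 -1; -4 -1| = (-4)·(2 − 4) = 8
Sum: (-3) + (-1) + (8) = 4

The determinant is 4.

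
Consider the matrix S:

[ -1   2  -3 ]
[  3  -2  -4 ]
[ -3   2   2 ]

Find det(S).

The determinant is 8.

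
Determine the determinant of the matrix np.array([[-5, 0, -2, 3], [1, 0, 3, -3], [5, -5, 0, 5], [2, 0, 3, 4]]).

Expand along column 2 (it has 3 zeros):
  − (-5) · M_32   where M_32 = det([-5 -2 3; 1 3 -3; 2 3 4]) = -94
det = (-1)·(-5)·(-94) = -470

-470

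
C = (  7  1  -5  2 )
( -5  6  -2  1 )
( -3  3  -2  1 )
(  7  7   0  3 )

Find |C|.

Expand along row 4 (it has 1 zero):
  − (7) · M_41   where M_41 = det([1 -5 2; 6 -2 1; 3 -2 1]) = 3
  + (7) · M_42   where M_42 = det([7 -5 2; -5 -2 1; -3 -2 1]) = -2
  + (3) · M_44   where M_44 = det([7 1 -5; -5 6 -2; -3 3 -2]) = -61
det = (-1)·(7)·(3) + (+1)·(7)·(-2) + (+1)·(3)·(-61) = -218

|C| = -218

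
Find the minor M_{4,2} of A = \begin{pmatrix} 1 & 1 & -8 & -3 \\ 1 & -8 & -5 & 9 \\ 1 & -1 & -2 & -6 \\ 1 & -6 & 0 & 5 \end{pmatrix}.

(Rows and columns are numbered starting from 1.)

Delete row 4 and column 2; the remaining 3×3 submatrix is [1 -8 -3; 1 -5 9; 1 -2 -6].
Its determinant is -81.

The minor is -81.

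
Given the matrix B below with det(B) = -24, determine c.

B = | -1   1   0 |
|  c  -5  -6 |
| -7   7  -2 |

Expanding along the row containing c, det(B) is linear in c: det(B) = (2)·c + (-10).
Set (2)·c + (-10) = -24  ⇒  (2)·c = -14  ⇒  c = -7.

-7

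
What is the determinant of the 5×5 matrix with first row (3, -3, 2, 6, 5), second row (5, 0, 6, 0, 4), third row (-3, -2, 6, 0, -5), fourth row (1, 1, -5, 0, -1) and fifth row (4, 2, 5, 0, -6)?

Expand along column 4 (it has 4 zeros):
  − (6) · M_14   where M_14 = det([5 0 6 4; -3 -2 6 -5; 1 1 -5 -1; 4 2 5 -6]) = -469
det = (-1)·(6)·(-469) = 2814

2814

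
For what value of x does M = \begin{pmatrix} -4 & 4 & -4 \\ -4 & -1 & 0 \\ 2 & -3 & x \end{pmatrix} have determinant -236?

x = -9

Expanding along the row containing x, det(M) is linear in x: det(M) = (20)·x + (-56).
Set (20)·x + (-56) = -236  ⇒  (20)·x = -180  ⇒  x = -9.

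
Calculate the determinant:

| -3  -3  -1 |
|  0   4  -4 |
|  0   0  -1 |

The matrix is upper triangular, so the determinant is the product of the diagonal entries:
det = (-3) · (4) · (-1) = 12

12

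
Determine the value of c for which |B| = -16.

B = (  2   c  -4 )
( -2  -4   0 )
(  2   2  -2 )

Expanding along the row containing c, det(B) is linear in c: det(B) = (-4)·c + (0).
Set (-4)·c + (0) = -16  ⇒  (-4)·c = -16  ⇒  c = 4.

c = 4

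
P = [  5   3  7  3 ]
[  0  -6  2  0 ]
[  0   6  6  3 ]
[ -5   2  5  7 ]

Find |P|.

det(P) = -1170

Expand along row 2 (it has 2 zeros):
  + (-6) · M_22   where M_22 = det([5 7 3; 0 6 3; -5 5 7]) = 120
  − (2) · M_23   where M_23 = det([5 3 3; 0 6 3; -5 2 7]) = 225
det = (+1)·(-6)·(120) + (-1)·(2)·(225) = -1170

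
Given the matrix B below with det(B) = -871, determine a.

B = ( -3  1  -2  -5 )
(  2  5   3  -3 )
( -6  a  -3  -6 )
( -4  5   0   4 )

-5

Expanding along the row containing a, det(B) is linear in a: det(B) = (104)·a + (-351).
Set (104)·a + (-351) = -871  ⇒  (104)·a = -520  ⇒  a = -5.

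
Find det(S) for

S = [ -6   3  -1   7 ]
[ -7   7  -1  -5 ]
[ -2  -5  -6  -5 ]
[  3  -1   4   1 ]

-1462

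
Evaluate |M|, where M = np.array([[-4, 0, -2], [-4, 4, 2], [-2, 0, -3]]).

32

Expand along column 2:
  + 4 · |-4 -2; -2 -3| = 4·(12 − 4) = 32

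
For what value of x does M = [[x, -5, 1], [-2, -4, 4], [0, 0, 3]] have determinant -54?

Expanding along the row containing x, det(M) is linear in x: det(M) = (-12)·x + (-30).
Set (-12)·x + (-30) = -54  ⇒  (-12)·x = -24  ⇒  x = 2.

x = 2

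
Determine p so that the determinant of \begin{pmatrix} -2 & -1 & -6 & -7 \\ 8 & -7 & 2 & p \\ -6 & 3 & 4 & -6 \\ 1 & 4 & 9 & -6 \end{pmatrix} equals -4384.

Expanding along the row containing p, det(B) is linear in p: det(B) = (82)·p + (-4056).
Set (82)·p + (-4056) = -4384  ⇒  (82)·p = -328  ⇒  p = -4.

p = -4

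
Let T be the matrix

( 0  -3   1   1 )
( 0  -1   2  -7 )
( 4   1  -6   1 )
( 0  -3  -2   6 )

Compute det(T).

Expand along column 1 (it has 3 zeros):
  + (4) · M_31   where M_31 = det([-3 1 1; -1 2 -7; -3 -2 6]) = 41
det = (+1)·(4)·(41) = 164

164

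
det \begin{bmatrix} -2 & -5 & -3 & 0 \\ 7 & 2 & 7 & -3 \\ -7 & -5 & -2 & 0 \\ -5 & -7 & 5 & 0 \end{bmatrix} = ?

Expand along column 4 (it has 3 zeros):
  + (-3) · M_24   where M_24 = det([-2 -5 -3; -7 -5 -2; -5 -7 5]) = -219
det = (+1)·(-3)·(-219) = 657

The determinant is 657.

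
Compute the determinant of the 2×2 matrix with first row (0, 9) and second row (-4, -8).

36

det = 0·(-8) − 9·(-4) = 0 − (-36) = 36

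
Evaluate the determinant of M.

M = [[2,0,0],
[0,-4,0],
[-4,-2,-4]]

M is lower triangular, so det(M) is the product of the diagonal entries:
det = (2) · (-4) · (-4) = 32

|M| = 32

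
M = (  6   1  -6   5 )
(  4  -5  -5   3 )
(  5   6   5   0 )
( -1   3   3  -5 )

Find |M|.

Expand along row 3 (it has 1 zero):
  + (5) · M_31   where M_31 = det([1 -6 5; -5 -5 3; 3 3 -5]) = 112
  − (6) · M_32   where M_32 = det([6 -6 5; 4 -5 3; -1 3 -5]) = 29
  + (5) · M_33   where M_33 = det([6 1 5; 4 -5 3; -1 3 -5]) = 148
det = (+1)·(5)·(112) + (-1)·(6)·(29) + (+1)·(5)·(148) = 1126

The determinant is 1126.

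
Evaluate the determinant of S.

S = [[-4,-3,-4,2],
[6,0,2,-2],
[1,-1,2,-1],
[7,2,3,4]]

The determinant is 294.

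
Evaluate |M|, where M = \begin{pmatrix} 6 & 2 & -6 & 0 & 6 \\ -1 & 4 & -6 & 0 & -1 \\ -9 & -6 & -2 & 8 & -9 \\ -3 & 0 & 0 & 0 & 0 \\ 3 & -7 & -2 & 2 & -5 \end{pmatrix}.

-7272

Expand along row 4 (it has 4 zeros):
  − (-3) · M_41   where M_41 = det([2 -6 0 6; 4 -6 0 -1; -6 -2 8 -9; -7 -2 2 -5]) = -2424
det = (-1)·(-3)·(-2424) = -7272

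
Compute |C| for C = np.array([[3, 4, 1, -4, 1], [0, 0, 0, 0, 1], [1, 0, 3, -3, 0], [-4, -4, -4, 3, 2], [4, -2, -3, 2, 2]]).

|C| = -304

Expand along row 2 (it has 4 zeros):
  − (1) · M_25   where M_25 = det([3 4 1 -4; 1 0 3 -3; -4 -4 -4 3; 4 -2 -3 2]) = 304
det = (-1)·(1)·(304) = -304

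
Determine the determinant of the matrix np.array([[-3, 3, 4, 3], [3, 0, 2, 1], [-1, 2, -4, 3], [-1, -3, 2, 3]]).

Expand along row 2 (it has 1 zero):
  − (3) · M_21   where M_21 = det([3 4 3; 2 -4 3; -3 2 3]) = -138
  − (2) · M_23   where M_23 = det([-3 3 3; -1 2 3; -1 -3 3]) = -30
  + (1) · M_24   where M_24 = det([-3 3 4; -1 2 -4; -1 -3 2]) = 62
det = (-1)·(3)·(-138) + (-1)·(2)·(-30) + (+1)·(1)·(62) = 536

The determinant is 536.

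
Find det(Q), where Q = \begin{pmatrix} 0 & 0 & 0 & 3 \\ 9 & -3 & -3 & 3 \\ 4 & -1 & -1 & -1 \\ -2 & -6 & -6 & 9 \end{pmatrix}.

The determinant is 0.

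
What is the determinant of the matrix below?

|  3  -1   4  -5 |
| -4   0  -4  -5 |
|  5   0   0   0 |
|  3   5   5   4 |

Expand along row 3 (it has 3 zeros):
  + (5) · M_31   where M_31 = det([-1 4 -5; 0 -4 -5; 5 5 4]) = -209
det = (+1)·(5)·(-209) = -1045

-1045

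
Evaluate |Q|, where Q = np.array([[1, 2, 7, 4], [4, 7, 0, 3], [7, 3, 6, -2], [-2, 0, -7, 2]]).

det(Q) = -735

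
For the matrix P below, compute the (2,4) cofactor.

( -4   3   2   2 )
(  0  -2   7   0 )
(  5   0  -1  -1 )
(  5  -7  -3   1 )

Delete row 2 and column 4; the remaining 3×3 submatrix is [-4 3 2; 5 0 -1; 5 -7 -3].
Its determinant is -12.
The cofactor carries sign (−1)^(2+4) = +1, so C_{2,4} = +(-12) = -12.

The cofactor is -12.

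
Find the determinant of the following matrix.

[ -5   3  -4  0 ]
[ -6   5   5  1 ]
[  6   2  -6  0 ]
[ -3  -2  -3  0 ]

Expand along column 4 (it has 3 zeros):
  + (1) · M_24   where M_24 = det([-5 3 -4; 6 2 -6; -3 -2 -3]) = 222
det = (+1)·(1)·(222) = 222

222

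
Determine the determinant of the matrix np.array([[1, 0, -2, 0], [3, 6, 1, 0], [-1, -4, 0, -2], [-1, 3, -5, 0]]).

-126

Expand along column 4 (it has 3 zeros):
  − (-2) · M_34   where M_34 = det([1 0 -2; 3 6 1; -1 3 -5]) = -63
det = (-1)·(-2)·(-63) = -126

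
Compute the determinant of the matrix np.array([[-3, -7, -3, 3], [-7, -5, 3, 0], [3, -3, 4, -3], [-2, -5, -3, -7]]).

The determinant is 3223.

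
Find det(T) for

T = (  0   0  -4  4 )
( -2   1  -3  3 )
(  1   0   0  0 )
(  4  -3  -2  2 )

Expand along row 3 (it has 3 zeros):
  + (1) · M_31   where M_31 = det([0 -4 4; 1 -3 3; -3 -2 2]) = 0
det = (+1)·(1)·(0) = 0

The determinant is 0.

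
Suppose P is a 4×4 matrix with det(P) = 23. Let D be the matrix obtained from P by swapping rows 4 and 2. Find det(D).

|D| = -23

Swapping two rows multiplies the determinant by −1.
det(D) = (-1)·(23) = -23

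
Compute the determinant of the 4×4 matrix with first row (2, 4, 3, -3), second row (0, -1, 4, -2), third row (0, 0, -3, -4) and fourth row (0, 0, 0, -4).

-24

The matrix is upper triangular, so the determinant is the product of the diagonal entries:
det = (2) · (-1) · (-3) · (-4) = -24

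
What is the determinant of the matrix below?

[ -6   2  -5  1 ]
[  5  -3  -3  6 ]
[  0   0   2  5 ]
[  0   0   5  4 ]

-136

The matrix is block upper-triangular with a 2×2 block and a 2×2 block on the diagonal, so its determinant equals the product of the determinants of the diagonal blocks.
det of the 2×2 block = 8
det of the 2×2 block = -17
det = (8)·(-17) = -136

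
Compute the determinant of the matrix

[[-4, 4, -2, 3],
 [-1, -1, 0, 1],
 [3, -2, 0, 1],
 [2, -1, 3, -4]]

-37

Expand along column 3 (it has 2 zeros):
  + (-2) · M_13   where M_13 = det([-1 -1 1; 3 -2 1; 2 -1 -4]) = -22
  − (3) · M_43   where M_43 = det([-4 4 3; -1 -1 1; 3 -2 1]) = 27
det = (+1)·(-2)·(-22) + (-1)·(3)·(27) = -37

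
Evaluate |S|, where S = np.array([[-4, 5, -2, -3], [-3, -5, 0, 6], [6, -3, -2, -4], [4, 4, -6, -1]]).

The determinant is -1626.

Expand along row 2 (it has 1 zero):
  − (-3) · M_21   where M_21 = det([5 -2 -3; -3 -2 -4; 4 -6 -1]) = -150
  + (-5) · M_22   where M_22 = det([-4 -2 -3; 6 -2 -4; 4 -6 -1]) = 192
  + (6) · M_24   where M_24 = det([-4 5 -2; 6 -3 -2; 4 4 -6]) = -36
det = (-1)·(-3)·(-150) + (+1)·(-5)·(192) + (+1)·(6)·(-36) = -1626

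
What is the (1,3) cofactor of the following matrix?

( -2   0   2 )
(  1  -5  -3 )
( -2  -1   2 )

The cofactor is -11.

Delete row 1 and column 3; the remaining 2×2 submatrix is [1 -5; -2 -1].
Its determinant is 1·(-1) − (-5)·(-2) = -11.
The cofactor carries sign (−1)^(1+3) = +1, so C_{1,3} = +(-11) = -11.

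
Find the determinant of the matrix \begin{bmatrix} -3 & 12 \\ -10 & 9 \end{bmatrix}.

det = (-3)·9 − 12·(-10) = -27 − (-120) = 93

93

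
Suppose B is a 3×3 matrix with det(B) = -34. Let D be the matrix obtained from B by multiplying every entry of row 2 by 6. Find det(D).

det(D) = -204

Scaling one row by 6 multiplies the determinant by 6.
det(D) = (6)·(-34) = -204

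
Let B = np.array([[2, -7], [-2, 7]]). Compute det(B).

0

det(B) = 2·7 − (-7)·(-2) = 14 − 14 = 0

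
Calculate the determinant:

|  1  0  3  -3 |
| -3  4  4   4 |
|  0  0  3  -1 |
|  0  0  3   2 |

The matrix is block upper-triangular with a 2×2 block and a 2×2 block on the diagonal, so its determinant equals the product of the determinants of the diagonal blocks.
det of the 2×2 block = 4
det of the 2×2 block = 9
det = (4)·(9) = 36

36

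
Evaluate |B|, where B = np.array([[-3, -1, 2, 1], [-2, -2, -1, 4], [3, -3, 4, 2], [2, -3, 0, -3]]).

The determinant is -381.

Expand along row 4 (it has 1 zero):
  − (2) · M_41   where M_41 = det([-1 2 1; -2 -1 4; -3 4 2]) = -9
  + (-3) · M_42   where M_42 = det([-3 2 1; -2 -1 4; 3 4 2]) = 81
  + (-3) · M_44   where M_44 = det([-3 -1 2; -2 -2 -1; 3 -3 4]) = 52
det = (-1)·(2)·(-9) + (+1)·(-3)·(81) + (+1)·(-3)·(52) = -381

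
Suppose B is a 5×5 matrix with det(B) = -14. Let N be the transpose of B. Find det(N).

det(Bᵀ) = det(B).
det(N) = (1)·(-14) = -14

|N| = -14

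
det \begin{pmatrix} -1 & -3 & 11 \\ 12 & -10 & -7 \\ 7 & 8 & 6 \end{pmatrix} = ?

Expand along row 1:
  + (-1) · |-10 -7; 8 6| = (-1)·(-60 − (-56)) = 4
  − (-3) · |12 -7; 7 6| = −(-3)·(72 − (-49)) = 363
  + 11 · |12 -10; 7 8| = 11·(96 − (-70)) = 1826
Sum: (4) + (363) + (1826) = 2193

2193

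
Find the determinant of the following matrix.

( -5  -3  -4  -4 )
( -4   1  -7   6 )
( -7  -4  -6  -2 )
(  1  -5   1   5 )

Expand along row 1:
  + (-5) · M_11   where M_11 = det([1 -7 6; -4 -6 -2; -5 1 5]) = -442
  − (-3) · M_12   where M_12 = det([-4 -7 6; -7 -6 -2; 1 1 5]) = -125
  + (-4) · M_13   where M_13 = det([-4 1 6; -7 -4 -2; 1 -5 5]) = 387
  − (-4) · M_14   where M_14 = det([-4 1 -7; -7 -4 -6; 1 -5 1]) = -136
det = (+1)·(-5)·(-442) + (-1)·(-3)·(-125) + (+1)·(-4)·(387) + (-1)·(-4)·(-136) = -257

-257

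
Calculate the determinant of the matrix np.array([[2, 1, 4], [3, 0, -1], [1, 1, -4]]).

The determinant is 25.

Expand along row 2:
  − 3 · |1 4; 1 -4| = −3·(-4 − 4) = 24
  − (-1) · |2 1; 1 1| = −(-1)·(2 − 1) = 1
Sum: (24) + (1) = 25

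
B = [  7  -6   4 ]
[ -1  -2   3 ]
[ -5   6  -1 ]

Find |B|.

det(B) = -80

Expand along column 1:
  + 7 · |-2 3; 6 -1| = 7·(2 − 18) = -112
  − (-1) · |-6 4; 6 -1| = −(-1)·(6 − 24) = -18
  + (-5) · |-6 4; -2 3| = (-5)·(-18 − (-8)) = 50
Sum: (-112) + (-18) + (50) = -80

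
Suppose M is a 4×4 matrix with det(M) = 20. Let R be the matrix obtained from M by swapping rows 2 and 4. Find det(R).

Swapping two rows multiplies the determinant by −1.
det(R) = (-1)·(20) = -20

-20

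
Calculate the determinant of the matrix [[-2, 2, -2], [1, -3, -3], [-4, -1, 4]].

72

Expand along column 1:
  + (-2) · |-3 -3; -1 4| = (-2)·(-12 − 3) = 30
  − 1 · |2 -2; -1 4| = −1·(8 − 2) = -6
  + (-4) · |2 -2; -3 -3| = (-4)·(-6 − 6) = 48
Sum: (30) + (-6) + (48) = 72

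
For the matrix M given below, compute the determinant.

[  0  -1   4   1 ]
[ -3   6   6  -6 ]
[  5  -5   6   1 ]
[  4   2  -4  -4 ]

det(M) = -312

Expand along row 1 (it has 1 zero):
  − (-1) · M_12   where M_12 = det([-3 6 -6; 5 6 1; 4 -4 -4]) = 468
  + (4) · M_13   where M_13 = det([-3 6 -6; 5 -5 1; 4 2 -4]) = -90
  − (1) · M_14   where M_14 = det([-3 6 6; 5 -5 6; 4 2 -4]) = 420
det = (-1)·(-1)·(468) + (+1)·(4)·(-90) + (-1)·(1)·(420) = -312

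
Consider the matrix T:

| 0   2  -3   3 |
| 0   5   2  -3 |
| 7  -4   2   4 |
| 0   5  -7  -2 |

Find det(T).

-1190

Expand along column 1 (it has 3 zeros):
  + (7) · M_31   where M_31 = det([2 -3 3; 5 2 -3; 5 -7 -2]) = -170
det = (+1)·(7)·(-170) = -1190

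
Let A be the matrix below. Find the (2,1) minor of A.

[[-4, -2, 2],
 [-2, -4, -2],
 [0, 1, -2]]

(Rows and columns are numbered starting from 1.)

Delete row 2 and column 1; the remaining 2×2 submatrix is [-2 2; 1 -2].
Its determinant is (-2)·(-2) − 2·1 = 2.

2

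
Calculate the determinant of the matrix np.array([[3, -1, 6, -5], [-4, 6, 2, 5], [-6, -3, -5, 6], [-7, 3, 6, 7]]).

Expand along row 1:
  + (3) · M_11   where M_11 = det([6 2 5; -3 -5 6; 3 6 7]) = -363
  − (-1) · M_12   where M_12 = det([-4 2 5; -6 -5 6; -7 6 7]) = -71
  + (6) · M_13   where M_13 = det([-4 6 5; -6 -3 6; -7 3 7]) = -39
  − (-5) · M_14   where M_14 = det([-4 6 2; -6 -3 -5; -7 3 6]) = 360
det = (+1)·(3)·(-363) + (-1)·(-1)·(-71) + (+1)·(6)·(-39) + (-1)·(-5)·(360) = 406

The determinant is 406.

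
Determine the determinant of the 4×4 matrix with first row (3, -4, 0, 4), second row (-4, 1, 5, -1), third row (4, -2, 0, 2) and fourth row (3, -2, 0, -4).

300

Expand along column 3 (it has 3 zeros):
  − (5) · M_23   where M_23 = det([3 -4 4; 4 -2 2; 3 -2 -4]) = -60
det = (-1)·(5)·(-60) = 300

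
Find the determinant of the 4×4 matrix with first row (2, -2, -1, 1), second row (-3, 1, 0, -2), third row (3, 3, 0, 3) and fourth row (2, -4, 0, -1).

Expand along column 3 (it has 3 zeros):
  + (-1) · M_13   where M_13 = det([-3 1 -2; 3 3 3; 2 -4 -1]) = 18
det = (+1)·(-1)·(18) = -18

-18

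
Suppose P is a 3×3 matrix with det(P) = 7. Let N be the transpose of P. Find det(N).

The determinant is 7.

det(Pᵀ) = det(P).
det(N) = (1)·(7) = 7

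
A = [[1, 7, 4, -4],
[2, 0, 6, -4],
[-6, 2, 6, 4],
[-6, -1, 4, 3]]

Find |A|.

Expand along row 2 (it has 1 zero):
  − (2) · M_21   where M_21 = det([7 4 -4; 2 6 4; -1 4 3]) = -82
  − (6) · M_23   where M_23 = det([1 7 -4; -6 2 4; -6 -1 3]) = -104
  + (-4) · M_24   where M_24 = det([1 7 4; -6 2 6; -6 -1 4]) = 2
det = (-1)·(2)·(-82) + (-1)·(6)·(-104) + (+1)·(-4)·(2) = 780

|A| = 780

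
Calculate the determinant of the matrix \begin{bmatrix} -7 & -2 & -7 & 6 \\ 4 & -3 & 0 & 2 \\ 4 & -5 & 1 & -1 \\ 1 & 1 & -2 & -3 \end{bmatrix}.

The determinant is -704.

Expand along row 2 (it has 1 zero):
  − (4) · M_21   where M_21 = det([-2 -7 6; -5 1 -1; 1 -2 -3]) = 176
  + (-3) · M_22   where M_22 = det([-7 -7 6; 4 1 -1; 1 -2 -3]) = -96
  + (2) · M_24   where M_24 = det([-7 -2 -7; 4 -5 1; 1 1 -2]) = -144
det = (-1)·(4)·(176) + (+1)·(-3)·(-96) + (+1)·(2)·(-144) = -704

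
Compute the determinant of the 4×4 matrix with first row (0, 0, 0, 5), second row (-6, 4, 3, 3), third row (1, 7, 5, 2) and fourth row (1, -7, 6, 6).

2540

Expand along row 1 (it has 3 zeros):
  − (5) · M_14   where M_14 = det([-6 4 3; 1 7 5; 1 -7 6]) = -508
det = (-1)·(5)·(-508) = 2540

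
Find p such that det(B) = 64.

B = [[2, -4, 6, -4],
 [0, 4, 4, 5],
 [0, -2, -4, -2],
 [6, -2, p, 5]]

Expanding along the column containing p, det(B) is linear in p: det(B) = (-4)·p + (40).
Set (-4)·p + (40) = 64  ⇒  (-4)·p = 24  ⇒  p = -6.

-6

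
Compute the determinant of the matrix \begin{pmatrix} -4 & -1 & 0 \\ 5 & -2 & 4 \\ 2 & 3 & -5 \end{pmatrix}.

Expand along row 1:
  + (-4) · |-2 4; 3 -5| = (-4)·(10 − 12) = 8
  − (-1) · |5 4; 2 -5| = −(-1)·(-25 − 8) = -33
Sum: (8) + (-33) = -25

-25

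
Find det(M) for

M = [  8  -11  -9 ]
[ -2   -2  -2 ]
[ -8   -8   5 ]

The determinant is -494.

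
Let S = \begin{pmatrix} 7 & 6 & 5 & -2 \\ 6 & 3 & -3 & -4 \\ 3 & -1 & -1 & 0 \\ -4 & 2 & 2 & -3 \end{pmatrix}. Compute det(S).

Expand along row 3 (it has 1 zero):
  + (3) · M_31   where M_31 = det([6 5 -2; 3 -3 -4; 2 2 -3]) = 83
  − (-1) · M_32   where M_32 = det([7 5 -2; 6 -3 -4; -4 2 -3]) = 289
  + (-1) · M_33   where M_33 = det([7 6 -2; 6 3 -4; -4 2 -3]) = 149
det = (+1)·(3)·(83) + (-1)·(-1)·(289) + (+1)·(-1)·(149) = 389

det(S) = 389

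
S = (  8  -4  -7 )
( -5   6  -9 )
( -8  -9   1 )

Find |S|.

-1559

Expand along column 1:
  + 8 · |6 -9; -9 1| = 8·(6 − 81) = -600
  − (-5) · |-4 -7; -9 1| = −(-5)·(-4 − 63) = -335
  + (-8) · |-4 -7; 6 -9| = (-8)·(36 − (-42)) = -624
Sum: (-600) + (-335) + (-624) = -1559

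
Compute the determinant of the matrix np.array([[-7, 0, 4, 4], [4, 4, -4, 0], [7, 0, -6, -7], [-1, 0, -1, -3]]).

Expand along column 2 (it has 3 zeros):
  + (4) · M_22   where M_22 = det([-7 4 4; 7 -6 -7; -1 -1 -3]) = -17
det = (+1)·(4)·(-17) = -68

-68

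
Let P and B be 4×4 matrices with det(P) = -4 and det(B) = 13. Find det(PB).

-52

det(PB) = det(P)·det(B) = (-4)·(13) = -52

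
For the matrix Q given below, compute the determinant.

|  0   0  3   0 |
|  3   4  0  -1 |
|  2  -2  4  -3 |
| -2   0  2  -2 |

Expand along row 1 (it has 3 zeros):
  + (3) · M_13   where M_13 = det([3 4 -1; 2 -2 -3; -2 0 -2]) = 56
det = (+1)·(3)·(56) = 168

det(Q) = 168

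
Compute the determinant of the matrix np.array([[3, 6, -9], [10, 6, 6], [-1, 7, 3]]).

Expand along row 1:
  + 3 · |6 6; 7 3| = 3·(18 − 42) = -72
  − 6 · |10 6; -1 3| = −6·(30 − (-6)) = -216
  + (-9) · |10 6; -1 7| = (-9)·(70 − (-6)) = -684
Sum: (-72) + (-216) + (-684) = -972

-972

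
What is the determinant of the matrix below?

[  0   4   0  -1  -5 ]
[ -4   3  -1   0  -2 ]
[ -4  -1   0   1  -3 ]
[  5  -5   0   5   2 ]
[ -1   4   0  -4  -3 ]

Expand along column 3 (it has 4 zeros):
  − (-1) · M_23   where M_23 = det([0 4 -1 -5; -4 -1 1 -3; 5 -5 5 2; -1 4 -4 -3]) = -258
det = (-1)·(-1)·(-258) = -258

-258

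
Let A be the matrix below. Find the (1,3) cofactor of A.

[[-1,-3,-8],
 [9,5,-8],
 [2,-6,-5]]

-64

Delete row 1 and column 3; the remaining 2×2 submatrix is [9 5; 2 -6].
Its determinant is 9·(-6) − 5·2 = -64.
The cofactor carries sign (−1)^(1+3) = +1, so C_{1,3} = +(-64) = -64.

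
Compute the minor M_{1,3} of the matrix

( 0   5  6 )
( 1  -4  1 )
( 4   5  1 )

The minor is 21.

Delete row 1 and column 3; the remaining 2×2 submatrix is [1 -4; 4 5].
Its determinant is 1·5 − (-4)·4 = 21.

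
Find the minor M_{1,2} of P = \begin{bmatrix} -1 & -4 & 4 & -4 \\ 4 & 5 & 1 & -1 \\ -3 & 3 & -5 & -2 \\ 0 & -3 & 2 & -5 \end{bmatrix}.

107

Delete row 1 and column 2; the remaining 3×3 submatrix is [4 1 -1; -3 -5 -2; 0 2 -5].
Its determinant is 107.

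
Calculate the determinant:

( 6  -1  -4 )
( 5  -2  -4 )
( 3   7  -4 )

44

Expand along column 1:
  + 6 · |-2 -4; 7 -4| = 6·(8 − (-28)) = 216
  − 5 · |-1 -4; 7 -4| = −5·(4 − (-28)) = -160
  + 3 · |-1 -4; -2 -4| = 3·(4 − 8) = -12
Sum: (216) + (-160) + (-12) = 44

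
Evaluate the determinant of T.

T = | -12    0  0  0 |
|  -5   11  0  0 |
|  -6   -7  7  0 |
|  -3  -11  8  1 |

|T| = -924

T is lower triangular, so det(T) is the product of the diagonal entries:
det = (-12) · (11) · (7) · (1) = -924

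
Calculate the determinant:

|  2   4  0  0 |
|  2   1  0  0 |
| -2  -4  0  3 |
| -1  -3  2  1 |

The matrix is block lower-triangular with a 2×2 block and a 2×2 block on the diagonal, so its determinant equals the product of the determinants of the diagonal blocks.
det of the 2×2 block = -6
det of the 2×2 block = -6
det = (-6)·(-6) = 36

The determinant is 36.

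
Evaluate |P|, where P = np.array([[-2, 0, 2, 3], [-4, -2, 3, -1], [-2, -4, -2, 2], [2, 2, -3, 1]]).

Expand along row 1 (it has 1 zero):
  + (-2) · M_11   where M_11 = det([-2 3 -1; -4 -2 2; 2 -3 1]) = 0
  + (2) · M_13   where M_13 = det([-4 -2 -1; -2 -4 2; 2 2 1]) = 16
  − (3) · M_14   where M_14 = det([-4 -2 3; -2 -4 -2; 2 2 -3]) = -32
det = (+1)·(-2)·(0) + (+1)·(2)·(16) + (-1)·(3)·(-32) = 128

det(P) = 128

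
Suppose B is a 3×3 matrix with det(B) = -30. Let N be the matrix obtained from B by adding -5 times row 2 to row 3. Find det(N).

|N| = -30

Adding a multiple of one row to another leaves the determinant unchanged.
det(N) = (1)·(-30) = -30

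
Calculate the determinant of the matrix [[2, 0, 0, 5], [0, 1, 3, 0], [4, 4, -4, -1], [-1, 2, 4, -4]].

The determinant is 4.

Expand along row 1 (it has 2 zeros):
  + (2) · M_11   where M_11 = det([1 3 0; 4 -4 -1; 2 4 -4]) = 62
  − (5) · M_14   where M_14 = det([0 1 3; 4 4 -4; -1 2 4]) = 24
det = (+1)·(2)·(62) + (-1)·(5)·(24) = 4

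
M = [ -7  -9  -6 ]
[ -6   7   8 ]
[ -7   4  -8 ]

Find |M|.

det(M) = 1402

Expand along row 1:
  + (-7) · |7 8; 4 -8| = (-7)·(-56 − 32) = 616
  − (-9) · |-6 8; -7 -8| = −(-9)·(48 − (-56)) = 936
  + (-6) · |-6 7; -7 4| = (-6)·(-24 − (-49)) = -150
Sum: (616) + (936) + (-150) = 1402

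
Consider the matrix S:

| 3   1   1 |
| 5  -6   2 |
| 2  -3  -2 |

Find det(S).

The determinant is 65.

Expand along column 1:
  + 3 · |-6 2; -3 -2| = 3·(12 − (-6)) = 54
  − 5 · |1 1; -3 -2| = −5·(-2 − (-3)) = -5
  + 2 · |1 1; -6 2| = 2·(2 − (-6)) = 16
Sum: (54) + (-5) + (16) = 65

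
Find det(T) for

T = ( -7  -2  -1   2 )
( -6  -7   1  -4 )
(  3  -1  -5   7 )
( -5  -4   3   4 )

Expand along row 1:
  + (-7) · M_11   where M_11 = det([-7 1 -4; -1 -5 7; -4 3 4]) = 355
  − (-2) · M_12   where M_12 = det([-6 1 -4; 3 -5 7; -5 3 4]) = 263
  + (-1) · M_13   where M_13 = det([-6 -7 -4; 3 -1 7; -5 -4 4]) = 253
  − (2) · M_14   where M_14 = det([-6 -7 1; 3 -1 -5; -5 -4 3]) = 9
det = (+1)·(-7)·(355) + (-1)·(-2)·(263) + (+1)·(-1)·(253) + (-1)·(2)·(9) = -2230

-2230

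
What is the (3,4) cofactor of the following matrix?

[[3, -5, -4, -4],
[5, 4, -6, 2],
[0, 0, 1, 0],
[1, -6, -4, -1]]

90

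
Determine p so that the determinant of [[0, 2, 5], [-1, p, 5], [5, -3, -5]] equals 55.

Expanding along the row containing p, det(B) is linear in p: det(B) = (-25)·p + (55).
Set (-25)·p + (55) = 55  ⇒  (-25)·p = 0  ⇒  p = 0.

p = 0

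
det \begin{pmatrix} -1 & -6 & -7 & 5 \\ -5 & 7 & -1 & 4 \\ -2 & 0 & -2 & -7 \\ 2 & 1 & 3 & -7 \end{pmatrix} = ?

Expand along row 3 (it has 1 zero):
  + (-2) · M_31   where M_31 = det([-6 -7 5; 7 -1 4; 1 3 -7]) = -231
  + (-2) · M_33   where M_33 = det([-1 -6 5; -5 7 4; 2 1 -7]) = 120
  − (-7) · M_34   where M_34 = det([-1 -6 -7; -5 7 -1; 2 1 3]) = 33
det = (+1)·(-2)·(-231) + (+1)·(-2)·(120) + (-1)·(-7)·(33) = 453

453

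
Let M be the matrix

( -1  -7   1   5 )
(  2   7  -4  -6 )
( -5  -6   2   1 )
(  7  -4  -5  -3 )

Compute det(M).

Expand along row 1:
  + (-1) · M_11   where M_11 = det([7 -4 -6; -6 2 1; -4 -5 -3]) = -147
  − (-7) · M_12   where M_12 = det([2 -4 -6; -5 2 1; 7 -5 -3]) = -36
  + (1) · M_13   where M_13 = det([2 7 -6; -5 -6 1; 7 -4 -3]) = -384
  − (5) · M_14   where M_14 = det([2 7 -4; -5 -6 2; 7 -4 -5]) = -249
det = (+1)·(-1)·(-147) + (-1)·(-7)·(-36) + (+1)·(1)·(-384) + (-1)·(5)·(-249) = 756

756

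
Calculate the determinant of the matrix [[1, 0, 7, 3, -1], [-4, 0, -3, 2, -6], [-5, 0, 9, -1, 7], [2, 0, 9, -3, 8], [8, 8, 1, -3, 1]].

-7280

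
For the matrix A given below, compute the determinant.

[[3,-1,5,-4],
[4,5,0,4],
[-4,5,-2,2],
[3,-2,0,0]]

Expand along row 4 (it has 2 zeros):
  − (3) · M_41   where M_41 = det([-1 5 -4; 5 0 4; 5 -2 2]) = 82
  + (-2) · M_42   where M_42 = det([3 5 -4; 4 0 4; -4 -2 2]) = -64
det = (-1)·(3)·(82) + (+1)·(-2)·(-64) = -118

det(A) = -118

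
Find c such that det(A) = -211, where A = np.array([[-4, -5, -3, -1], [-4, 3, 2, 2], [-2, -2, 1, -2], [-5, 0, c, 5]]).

-1

Expanding along the column containing c, det(A) is linear in c: det(A) = (-54)·c + (-265).
Set (-54)·c + (-265) = -211  ⇒  (-54)·c = 54  ⇒  c = -1.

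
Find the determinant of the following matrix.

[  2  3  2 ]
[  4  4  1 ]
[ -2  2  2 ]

Expand along row 1:
  + 2 · |4 1; 2 2| = 2·(8 − 2) = 12
  − 3 · |4 1; -2 2| = −3·(8 − (-2)) = -30
  + 2 · |4 4; -2 2| = 2·(8 − (-8)) = 32
Sum: (12) + (-30) + (32) = 14

The determinant is 14.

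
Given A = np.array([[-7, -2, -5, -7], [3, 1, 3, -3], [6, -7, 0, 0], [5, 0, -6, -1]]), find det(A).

3540

Expand along row 3 (it has 2 zeros):
  + (6) · M_31   where M_31 = det([-2 -5 -7; 1 3 -3; 0 -6 -1]) = 79
  − (-7) · M_32   where M_32 = det([-7 -5 -7; 3 3 -3; 5 -6 -1]) = 438
det = (+1)·(6)·(79) + (-1)·(-7)·(438) = 3540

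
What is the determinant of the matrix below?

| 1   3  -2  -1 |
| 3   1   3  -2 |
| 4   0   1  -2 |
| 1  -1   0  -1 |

-28

Expand along row 3 (it has 1 zero):
  + (4) · M_31   where M_31 = det([3 -2 -1; 1 3 -2; -1 0 -1]) = -18
  + (1) · M_33   where M_33 = det([1 3 -1; 3 1 -2; 1 -1 -1]) = 4
  − (-2) · M_34   where M_34 = det([1 3 -2; 3 1 3; 1 -1 0]) = 20
det = (+1)·(4)·(-18) + (+1)·(1)·(4) + (-1)·(-2)·(20) = -28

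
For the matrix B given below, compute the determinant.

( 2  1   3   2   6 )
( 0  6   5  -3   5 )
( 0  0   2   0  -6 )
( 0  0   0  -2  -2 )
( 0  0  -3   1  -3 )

624

B is block upper-triangular with a 2×2 block and a 3×3 block on the diagonal, so its determinant equals the product of the determinants of the diagonal blocks.
det of the 2×2 block = 12
det of the 3×3 block = 52
det = (12)·(52) = 624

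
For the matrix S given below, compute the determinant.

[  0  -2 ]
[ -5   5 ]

The determinant is -10.

det(S) = 0·5 − (-2)·(-5) = 0 − 10 = -10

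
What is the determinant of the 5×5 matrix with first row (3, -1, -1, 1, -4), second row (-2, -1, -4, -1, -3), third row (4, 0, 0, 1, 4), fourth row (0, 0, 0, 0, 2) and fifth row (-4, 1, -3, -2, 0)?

Expand along row 4 (it has 4 zeros):
  − (2) · M_45   where M_45 = det([3 -1 -1 1; -2 -1 -4 -1; 4 0 0 1; -4 1 -3 -2]) = 3
det = (-1)·(2)·(3) = -6

The determinant is -6.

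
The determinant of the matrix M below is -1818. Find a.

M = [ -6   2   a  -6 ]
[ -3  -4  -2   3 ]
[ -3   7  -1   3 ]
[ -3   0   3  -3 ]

a = -3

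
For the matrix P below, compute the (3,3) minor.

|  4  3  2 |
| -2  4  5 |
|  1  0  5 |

22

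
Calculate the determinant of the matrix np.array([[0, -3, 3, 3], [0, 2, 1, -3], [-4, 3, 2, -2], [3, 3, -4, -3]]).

Expand along column 1 (it has 2 zeros):
  + (-4) · M_31   where M_31 = det([-3 3 3; 2 1 -3; 3 -4 -3]) = 3
  − (3) · M_41   where M_41 = det([-3 3 3; 2 1 -3; 3 2 -2]) = -24
det = (+1)·(-4)·(3) + (-1)·(3)·(-24) = 60

The determinant is 60.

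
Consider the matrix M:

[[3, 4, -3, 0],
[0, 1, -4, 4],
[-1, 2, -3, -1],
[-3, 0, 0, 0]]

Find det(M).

111

Expand along row 4 (it has 3 zeros):
  − (-3) · M_41   where M_41 = det([4 -3 0; 1 -4 4; 2 -3 -1]) = 37
det = (-1)·(-3)·(37) = 111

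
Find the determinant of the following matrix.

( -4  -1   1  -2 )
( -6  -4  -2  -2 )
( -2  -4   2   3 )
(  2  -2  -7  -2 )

Expand along row 1:
  + (-4) · M_11   where M_11 = det([-4 -2 -2; -4 2 3; -2 -7 -2]) = -104
  − (-1) · M_12   where M_12 = det([-6 -2 -2; -2 2 3; 2 -7 -2]) = -126
  + (1) · M_13   where M_13 = det([-6 -4 -2; -2 -4 3; 2 -2 -2]) = -116
  − (-2) · M_14   where M_14 = det([-6 -4 -2; -2 -4 2; 2 -2 -7]) = -176
det = (+1)·(-4)·(-104) + (-1)·(-1)·(-126) + (+1)·(1)·(-116) + (-1)·(-2)·(-176) = -178

-178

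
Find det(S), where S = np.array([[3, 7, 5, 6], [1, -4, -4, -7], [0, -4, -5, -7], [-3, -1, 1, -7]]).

The determinant is -273.

Expand along row 3 (it has 1 zero):
  − (-4) · M_32   where M_32 = det([3 5 6; 1 -4 -7; -3 1 -7]) = 179
  + (-5) · M_33   where M_33 = det([3 7 6; 1 -4 -7; -3 -1 -7]) = 181
  − (-7) · M_34   where M_34 = det([3 7 5; 1 -4 -4; -3 -1 1]) = -12
det = (-1)·(-4)·(179) + (+1)·(-5)·(181) + (-1)·(-7)·(-12) = -273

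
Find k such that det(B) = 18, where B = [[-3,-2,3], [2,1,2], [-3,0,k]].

k = -3

Expanding along the row containing k, det(B) is linear in k: det(B) = (1)·k + (21).
Set (1)·k + (21) = 18  ⇒  (1)·k = -3  ⇒  k = -3.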